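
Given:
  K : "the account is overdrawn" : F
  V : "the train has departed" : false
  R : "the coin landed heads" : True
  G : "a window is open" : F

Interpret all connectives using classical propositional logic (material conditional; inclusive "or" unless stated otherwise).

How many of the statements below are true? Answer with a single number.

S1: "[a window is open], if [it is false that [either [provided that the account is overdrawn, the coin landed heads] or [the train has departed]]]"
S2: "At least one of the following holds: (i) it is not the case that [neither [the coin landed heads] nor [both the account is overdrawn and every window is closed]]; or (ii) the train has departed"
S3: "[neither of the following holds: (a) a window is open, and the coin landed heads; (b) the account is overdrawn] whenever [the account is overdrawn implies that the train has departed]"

3

S1: Parsed as not ((K -> R) or V) -> G

K -> R = False -> True = True
(K -> R) or V = True or False = True
not ((K -> R) or V) = not True = False
not ((K -> R) or V) -> G = False -> False = True
Hence S1 is true.

S2: In symbols: not (R nor (K and not G)) or V

not G = not False = True
K and not G = False and True = False
R nor (K and not G) = True nor False = False
not (R nor (K and not G)) = not False = True
not (R nor (K and not G)) or V = True or False = True
Hence S2 is true.

S3: Parsed as (K -> V) -> ((G and R) nor K)

K -> V = False -> False = True
G and R = False and True = False
(G and R) nor K = False nor False = True
(K -> V) -> ((G and R) nor K) = True -> True = True
So S3 is true.

True statements: 3.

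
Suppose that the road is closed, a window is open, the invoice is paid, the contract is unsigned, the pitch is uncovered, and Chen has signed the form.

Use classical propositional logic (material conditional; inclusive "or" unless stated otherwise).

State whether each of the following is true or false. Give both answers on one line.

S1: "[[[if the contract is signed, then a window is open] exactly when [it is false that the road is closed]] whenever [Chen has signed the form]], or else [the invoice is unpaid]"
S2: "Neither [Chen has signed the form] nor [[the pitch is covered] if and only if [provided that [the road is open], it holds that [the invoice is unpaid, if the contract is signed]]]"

S1 False, S2 False

Let U = "Chen has signed the form" (T), S = "the contract is signed" (F), R = "a window is open" (T), M = "the road is closed" (T), Q = "the invoice is paid" (T), D = "the pitch is covered" (F).

S1: Formalization: (U -> ((S -> R) <-> ~M)) | ~Q

S -> R = F -> T = T
~M = ~T = F
(S -> R) <-> ~M = T <-> F = F
U -> ((S -> R) <-> ~M) = T -> F = F
~Q = ~T = F
(U -> ((S -> R) <-> ~M)) | ~Q = F | F = F
So S1 is false.

S2: Formalization: U nor (D <-> (~M -> (S -> ~Q)))

~M = ~T = F
~Q = ~T = F
S -> ~Q = F -> F = T
~M -> (S -> ~Q) = F -> T = T
D <-> (~M -> (S -> ~Q)) = F <-> T = F
U nor (D <-> (~M -> (S -> ~Q))) = T nor F = F
Thus S2 is false.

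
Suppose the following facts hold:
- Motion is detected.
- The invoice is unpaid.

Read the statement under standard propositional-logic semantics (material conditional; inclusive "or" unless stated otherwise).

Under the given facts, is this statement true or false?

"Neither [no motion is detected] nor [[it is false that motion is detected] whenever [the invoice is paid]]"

Let P = "motion is detected" (T), Q = "the invoice is paid" (F).
In symbols: ~P nor (Q -> ~P)

~P = ~T = F
~P = ~T = F
Q -> ~P = F -> F = T
~P nor (Q -> ~P) = F nor T = F

False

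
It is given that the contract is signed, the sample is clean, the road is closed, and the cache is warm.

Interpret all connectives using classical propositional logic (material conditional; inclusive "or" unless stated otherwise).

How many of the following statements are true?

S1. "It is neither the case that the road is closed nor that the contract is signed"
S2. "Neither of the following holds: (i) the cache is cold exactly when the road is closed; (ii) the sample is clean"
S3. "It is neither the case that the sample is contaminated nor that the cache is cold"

1

Let D = "the road is closed" (T), W = "the contract is signed" (T), G = "the cache is warm" (T), V = "the sample is contaminated" (F).

S1: Formalization: D ↓ W

D ↓ W = T ↓ T = F
So S1 is false.

S2: Formalization: (¬G ↔ D) ↓ ¬V

¬G = ¬T = F
¬G ↔ D = F ↔ T = F
¬V = ¬F = T
(¬G ↔ D) ↓ ¬V = F ↓ T = F
Hence S2 is false.

S3: In symbols: V ↓ ¬G

¬G = ¬T = F
V ↓ ¬G = F ↓ F = T
So S3 is true.

True statements: 1 (S3).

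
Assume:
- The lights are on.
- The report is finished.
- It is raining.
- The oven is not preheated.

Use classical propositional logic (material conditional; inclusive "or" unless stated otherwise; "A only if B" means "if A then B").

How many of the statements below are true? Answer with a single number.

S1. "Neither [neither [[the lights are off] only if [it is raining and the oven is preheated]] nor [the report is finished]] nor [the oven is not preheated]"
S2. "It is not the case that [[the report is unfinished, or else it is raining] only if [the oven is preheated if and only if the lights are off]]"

0

Let H = "the lights are on" (T), N = "it is raining" (T), S = "the oven is preheated" (F), L = "the report is finished" (T).

S1: Parsed as ((~H -> (N & S)) nor L) nor ~S

~H = ~T = F
N & S = T & F = F
~H -> (N & S) = F -> F = T
(~H -> (N & S)) nor L = T nor T = F
~S = ~F = T
((~H -> (N & S)) nor L) nor ~S = F nor T = F
So S1 is false.

S2: This is ~((~L | N) -> (S <-> ~H)).

~L = ~T = F
~L | N = F | T = T
~H = ~T = F
S <-> ~H = F <-> F = T
(~L | N) -> (S <-> ~H) = T -> T = T
~((~L | N) -> (S <-> ~H)) = ~T = F
So S2 is false.

Count: 0.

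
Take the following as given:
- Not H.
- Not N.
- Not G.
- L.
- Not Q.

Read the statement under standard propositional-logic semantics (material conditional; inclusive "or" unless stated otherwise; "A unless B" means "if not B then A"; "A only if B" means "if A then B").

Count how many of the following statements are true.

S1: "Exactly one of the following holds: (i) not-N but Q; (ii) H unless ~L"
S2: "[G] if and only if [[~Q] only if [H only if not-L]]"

0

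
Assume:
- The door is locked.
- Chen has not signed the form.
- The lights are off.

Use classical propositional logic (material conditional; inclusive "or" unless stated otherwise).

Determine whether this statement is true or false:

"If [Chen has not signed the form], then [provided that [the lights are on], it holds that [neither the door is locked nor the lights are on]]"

Let Q = "Chen has signed the form" (F), R = "the lights are on" (F), P = "the door is locked" (T).
This is ~Q -> (R -> (P nor R)).

~Q = ~F = T
P nor R = T nor F = F
R -> (P nor R) = F -> F = T
~Q -> (R -> (P nor R)) = T -> T = T

True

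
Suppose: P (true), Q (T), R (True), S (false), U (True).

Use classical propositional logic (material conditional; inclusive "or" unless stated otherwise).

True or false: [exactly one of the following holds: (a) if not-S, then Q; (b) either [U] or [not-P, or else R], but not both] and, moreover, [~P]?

In symbols: ((~S -> Q) xor (U xor (~P | R))) & ~P

~S = ~F = T
~S -> Q = T -> T = T
~P = ~T = F
~P | R = F | T = T
U xor (~P | R) = T xor T = F
(~S -> Q) xor (U xor (~P | R)) = T xor F = T
~P = ~T = F
((~S -> Q) xor (U xor (~P | R))) & ~P = T & F = F

False.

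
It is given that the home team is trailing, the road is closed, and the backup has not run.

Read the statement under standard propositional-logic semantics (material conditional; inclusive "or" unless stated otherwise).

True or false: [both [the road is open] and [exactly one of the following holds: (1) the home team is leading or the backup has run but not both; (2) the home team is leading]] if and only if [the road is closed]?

The statement is false.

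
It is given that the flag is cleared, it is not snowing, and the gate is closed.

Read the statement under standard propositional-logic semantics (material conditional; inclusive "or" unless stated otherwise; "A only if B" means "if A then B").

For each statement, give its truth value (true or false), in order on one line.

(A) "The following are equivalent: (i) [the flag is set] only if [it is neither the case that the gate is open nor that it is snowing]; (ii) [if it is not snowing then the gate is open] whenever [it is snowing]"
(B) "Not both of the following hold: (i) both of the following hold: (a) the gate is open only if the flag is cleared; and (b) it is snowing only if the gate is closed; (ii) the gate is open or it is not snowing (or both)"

(A) True / (B) False

Let V = "the flag is set" (F), M = "the gate is open" (F), S = "it is snowing" (F).

(A): This is (V → (M ↓ S)) ↔ (S → (¬S → M)).

M ↓ S = F ↓ F = T
V → (M ↓ S) = F → T = T
¬S = ¬F = T
¬S → M = T → F = F
S → (¬S → M) = F → F = T
(V → (M ↓ S)) ↔ (S → (¬S → M)) = T ↔ T = T
So (A) is true.

(B): Parsed as ((M → ¬V) ∧ (S → ¬M)) ↑ (M ∨ ¬S)

¬V = ¬F = T
M → ¬V = F → T = T
¬M = ¬F = T
S → ¬M = F → T = T
(M → ¬V) ∧ (S → ¬M) = T ∧ T = T
¬S = ¬F = T
M ∨ ¬S = F ∨ T = T
((M → ¬V) ∧ (S → ¬M)) ↑ (M ∨ ¬S) = T ↑ T = F
Hence (B) is false.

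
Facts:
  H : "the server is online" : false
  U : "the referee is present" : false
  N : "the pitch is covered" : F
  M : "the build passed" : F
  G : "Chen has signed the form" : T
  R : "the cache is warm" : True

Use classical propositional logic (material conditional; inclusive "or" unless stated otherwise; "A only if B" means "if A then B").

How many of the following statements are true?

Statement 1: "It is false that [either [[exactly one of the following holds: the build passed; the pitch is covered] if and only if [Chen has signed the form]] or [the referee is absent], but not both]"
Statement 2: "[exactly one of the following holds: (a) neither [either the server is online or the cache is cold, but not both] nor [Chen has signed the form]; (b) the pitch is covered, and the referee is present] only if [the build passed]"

1

Statement 1: This is ~(((M xor N) <-> G) xor ~U).

M xor N = F xor F = F
(M xor N) <-> G = F <-> T = F
~U = ~F = T
((M xor N) <-> G) xor ~U = F xor T = T
~(((M xor N) <-> G) xor ~U) = ~T = F
So Statement 1 is false.

Statement 2: This is (((H xor ~R) nor G) xor (N & U)) -> M.

~R = ~T = F
H xor ~R = F xor F = F
(H xor ~R) nor G = F nor T = F
N & U = F & F = F
((H xor ~R) nor G) xor (N & U) = F xor F = F
(((H xor ~R) nor G) xor (N & U)) -> M = F -> F = T
Hence Statement 2 is true.

True statements: 1.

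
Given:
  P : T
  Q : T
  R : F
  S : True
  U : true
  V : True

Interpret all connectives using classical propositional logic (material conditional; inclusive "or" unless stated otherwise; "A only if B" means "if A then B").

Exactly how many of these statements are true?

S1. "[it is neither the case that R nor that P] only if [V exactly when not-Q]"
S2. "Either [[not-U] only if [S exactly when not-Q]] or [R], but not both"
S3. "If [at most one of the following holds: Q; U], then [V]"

3

S1: In symbols: (R ↓ P) → (V ↔ ¬Q)

R ↓ P = F ↓ T = F
¬Q = ¬T = F
V ↔ ¬Q = T ↔ F = F
(R ↓ P) → (V ↔ ¬Q) = F → F = T
Hence S1 is true.

S2: In symbols: (¬U → (S ↔ ¬Q)) ⊕ R

¬U = ¬T = F
¬Q = ¬T = F
S ↔ ¬Q = T ↔ F = F
¬U → (S ↔ ¬Q) = F → F = T
(¬U → (S ↔ ¬Q)) ⊕ R = T ⊕ F = T
So S2 is true.

S3: Formalization: (Q ↑ U) → V

Q ↑ U = T ↑ T = F
(Q ↑ U) → V = F → T = T
Thus S3 is true.

3 of the 3 statements are true.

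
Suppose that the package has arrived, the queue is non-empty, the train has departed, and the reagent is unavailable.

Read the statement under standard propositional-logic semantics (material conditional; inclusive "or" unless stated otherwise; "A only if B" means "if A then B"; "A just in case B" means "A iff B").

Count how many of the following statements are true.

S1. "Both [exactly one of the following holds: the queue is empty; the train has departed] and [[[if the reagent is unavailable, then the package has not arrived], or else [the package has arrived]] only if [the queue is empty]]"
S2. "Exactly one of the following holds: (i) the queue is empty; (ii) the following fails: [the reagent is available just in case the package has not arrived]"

0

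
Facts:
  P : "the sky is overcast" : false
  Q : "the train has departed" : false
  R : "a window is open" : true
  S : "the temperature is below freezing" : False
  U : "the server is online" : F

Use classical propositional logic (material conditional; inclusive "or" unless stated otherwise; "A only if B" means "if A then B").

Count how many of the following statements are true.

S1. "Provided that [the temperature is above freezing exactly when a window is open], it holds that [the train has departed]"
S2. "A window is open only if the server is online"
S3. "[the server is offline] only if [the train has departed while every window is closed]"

0

S1: Formalization: (¬S ↔ R) → Q

¬S = ¬F = T
¬S ↔ R = T ↔ T = T
(¬S ↔ R) → Q = T → F = F
So S1 is false.

S2: In symbols: R → U

R → U = T → F = F
So S2 is false.

S3: Parsed as ¬U → (Q ∧ ¬R)

¬U = ¬F = T
¬R = ¬T = F
Q ∧ ¬R = F ∧ F = F
¬U → (Q ∧ ¬R) = T → F = F
So S3 is false.

True statements: 0 (none).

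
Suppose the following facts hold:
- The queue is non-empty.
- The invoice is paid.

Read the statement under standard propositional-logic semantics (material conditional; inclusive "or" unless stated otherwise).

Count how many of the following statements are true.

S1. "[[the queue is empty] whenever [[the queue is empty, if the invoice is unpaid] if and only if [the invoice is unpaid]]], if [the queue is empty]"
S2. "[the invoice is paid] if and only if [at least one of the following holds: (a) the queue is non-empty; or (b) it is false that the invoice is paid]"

2

Let U = "the queue is empty" (F), S = "the invoice is paid" (T).

S1: Formalization: U → (((¬S → U) ↔ ¬S) → U)

¬S = ¬T = F
¬S → U = F → F = T
¬S = ¬T = F
(¬S → U) ↔ ¬S = T ↔ F = F
((¬S → U) ↔ ¬S) → U = F → F = T
U → (((¬S → U) ↔ ¬S) → U) = F → T = T
So S1 is true.

S2: In symbols: S ↔ (¬U ∨ ¬S)

¬U = ¬F = T
¬S = ¬T = F
¬U ∨ ¬S = T ∨ F = T
S ↔ (¬U ∨ ¬S) = T ↔ T = T
Hence S2 is true.

Count: 2.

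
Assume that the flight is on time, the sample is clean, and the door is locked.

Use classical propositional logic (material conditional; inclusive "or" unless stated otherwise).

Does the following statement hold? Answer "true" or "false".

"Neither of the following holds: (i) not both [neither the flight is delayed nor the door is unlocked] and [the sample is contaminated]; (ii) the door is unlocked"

The statement is false.

Let P = "the flight is delayed" (F), R = "the door is locked" (T), Q = "the sample is contaminated" (F).
Formalization: ((P ↓ ¬R) ↑ Q) ↓ ¬R

¬R = ¬T = F
P ↓ ¬R = F ↓ F = T
(P ↓ ¬R) ↑ Q = T ↑ F = T
¬R = ¬T = F
((P ↓ ¬R) ↑ Q) ↓ ¬R = T ↓ F = F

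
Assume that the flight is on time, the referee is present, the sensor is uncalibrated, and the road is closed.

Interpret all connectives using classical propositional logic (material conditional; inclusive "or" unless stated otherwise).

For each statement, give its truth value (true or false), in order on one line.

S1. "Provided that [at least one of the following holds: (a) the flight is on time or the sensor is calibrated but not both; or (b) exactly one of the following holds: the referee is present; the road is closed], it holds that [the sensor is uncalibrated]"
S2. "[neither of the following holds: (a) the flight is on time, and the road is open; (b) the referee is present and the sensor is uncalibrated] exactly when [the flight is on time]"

Let R = "the flight is delayed" (F), Q = "the sensor is calibrated" (F), N = "the referee is present" (T), G = "the road is closed" (T).

S1: Parsed as ((~R xor Q) | (N xor G)) -> ~Q

~R = ~F = T
~R xor Q = T xor F = T
N xor G = T xor T = F
(~R xor Q) | (N xor G) = T | F = T
~Q = ~F = T
((~R xor Q) | (N xor G)) -> ~Q = T -> T = T
Thus S1 is true.

S2: Parsed as ((~R & ~G) nor (N & ~Q)) <-> ~R

~R = ~F = T
~G = ~T = F
~R & ~G = T & F = F
~Q = ~F = T
N & ~Q = T & T = T
(~R & ~G) nor (N & ~Q) = F nor T = F
~R = ~F = T
((~R & ~G) nor (N & ~Q)) <-> ~R = F <-> T = F
Thus S2 is false.

S1 T / S2 F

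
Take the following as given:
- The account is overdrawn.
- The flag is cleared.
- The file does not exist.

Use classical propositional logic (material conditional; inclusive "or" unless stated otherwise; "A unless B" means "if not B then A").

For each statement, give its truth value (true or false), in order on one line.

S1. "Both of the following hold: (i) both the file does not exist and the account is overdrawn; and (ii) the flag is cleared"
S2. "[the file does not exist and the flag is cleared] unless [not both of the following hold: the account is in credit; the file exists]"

Let U = "the file exists" (False), G = "the account is overdrawn" (True), S = "the flag is set" (False).

S1: This is (not U and G) and not S.

not U = not False = True
not U and G = True and True = True
not S = not False = True
(not U and G) and not S = True and True = True
Thus S1 is true.

S2: This is (not U and not S) or (not G nand U).

not U = not False = True
not S = not False = True
not U and not S = True and True = True
not G = not True = False
not G nand U = False nand False = True
(not U and not S) or (not G nand U) = True or True = True
So S2 is true.

S1 True, S2 True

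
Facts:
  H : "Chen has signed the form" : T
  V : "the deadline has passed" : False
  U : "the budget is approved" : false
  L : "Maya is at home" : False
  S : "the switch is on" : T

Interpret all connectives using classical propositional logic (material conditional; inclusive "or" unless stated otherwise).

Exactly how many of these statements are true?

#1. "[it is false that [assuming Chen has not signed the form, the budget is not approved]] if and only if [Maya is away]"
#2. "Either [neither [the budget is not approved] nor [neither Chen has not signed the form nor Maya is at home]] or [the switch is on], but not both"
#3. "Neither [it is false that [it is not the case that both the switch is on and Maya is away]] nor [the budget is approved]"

1

#1: In symbols: ~(~H -> ~U) <-> ~L

~H = ~T = F
~U = ~F = T
~H -> ~U = F -> T = T
~(~H -> ~U) = ~T = F
~L = ~F = T
~(~H -> ~U) <-> ~L = F <-> T = F
Thus #1 is false.

#2: Formalization: (~U nor (~H nor L)) xor S

~U = ~F = T
~H = ~T = F
~H nor L = F nor F = T
~U nor (~H nor L) = T nor T = F
(~U nor (~H nor L)) xor S = F xor T = T
So #2 is true.

#3: Parsed as ~(S nand ~L) nor U

~L = ~F = T
S nand ~L = T nand T = F
~(S nand ~L) = ~F = T
~(S nand ~L) nor U = T nor F = F
Hence #3 is false.

True statements: 1 (#2).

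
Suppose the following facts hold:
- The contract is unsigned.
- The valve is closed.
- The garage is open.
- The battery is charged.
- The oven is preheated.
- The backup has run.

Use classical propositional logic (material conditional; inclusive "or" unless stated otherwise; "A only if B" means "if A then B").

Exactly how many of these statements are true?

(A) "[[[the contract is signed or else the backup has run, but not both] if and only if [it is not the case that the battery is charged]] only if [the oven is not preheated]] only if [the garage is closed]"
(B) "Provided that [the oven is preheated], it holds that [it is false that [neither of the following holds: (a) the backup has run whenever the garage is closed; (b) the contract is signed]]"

Let P = "the contract is signed" (F), V = "the backup has run" (T), S = "the battery is charged" (T), U = "the oven is preheated" (T), R = "the garage is closed" (F).

(A): Parsed as (((P xor V) <-> ~S) -> ~U) -> R

P xor V = F xor T = T
~S = ~T = F
(P xor V) <-> ~S = T <-> F = F
~U = ~T = F
((P xor V) <-> ~S) -> ~U = F -> F = T
(((P xor V) <-> ~S) -> ~U) -> R = T -> F = F
So (A) is false.

(B): Formalization: U -> ~((R -> V) nor P)

R -> V = F -> T = T
(R -> V) nor P = T nor F = F
~((R -> V) nor P) = ~F = T
U -> ~((R -> V) nor P) = T -> T = T
So (B) is true.

Count: 1.

1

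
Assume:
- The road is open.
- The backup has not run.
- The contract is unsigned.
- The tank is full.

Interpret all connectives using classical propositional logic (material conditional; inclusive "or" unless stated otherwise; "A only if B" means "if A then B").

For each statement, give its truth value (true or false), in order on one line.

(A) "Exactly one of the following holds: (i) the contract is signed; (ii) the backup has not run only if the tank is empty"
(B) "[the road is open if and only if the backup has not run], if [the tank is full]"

Let H = "the contract is signed" (False), K = "the backup has run" (False), N = "the tank is full" (True), L = "the road is closed" (False).

(A): In symbols: H xor (not K -> not N)

not K = not False = True
not N = not True = False
not K -> not N = True -> False = False
H xor (not K -> not N) = False xor False = False
Hence (A) is false.

(B): In symbols: N -> (not L iff not K)

not L = not False = True
not K = not False = True
not L iff not K = True iff True = True
N -> (not L iff not K) = True -> True = True
Hence (B) is true.

(A) false, (B) true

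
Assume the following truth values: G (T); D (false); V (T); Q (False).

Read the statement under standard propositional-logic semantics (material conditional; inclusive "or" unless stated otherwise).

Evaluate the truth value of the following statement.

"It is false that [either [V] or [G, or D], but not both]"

True

In symbols: ¬(V ⊕ (G ∨ D))

G ∨ D = T ∨ F = T
V ⊕ (G ∨ D) = T ⊕ T = F
¬(V ⊕ (G ∨ D)) = ¬F = T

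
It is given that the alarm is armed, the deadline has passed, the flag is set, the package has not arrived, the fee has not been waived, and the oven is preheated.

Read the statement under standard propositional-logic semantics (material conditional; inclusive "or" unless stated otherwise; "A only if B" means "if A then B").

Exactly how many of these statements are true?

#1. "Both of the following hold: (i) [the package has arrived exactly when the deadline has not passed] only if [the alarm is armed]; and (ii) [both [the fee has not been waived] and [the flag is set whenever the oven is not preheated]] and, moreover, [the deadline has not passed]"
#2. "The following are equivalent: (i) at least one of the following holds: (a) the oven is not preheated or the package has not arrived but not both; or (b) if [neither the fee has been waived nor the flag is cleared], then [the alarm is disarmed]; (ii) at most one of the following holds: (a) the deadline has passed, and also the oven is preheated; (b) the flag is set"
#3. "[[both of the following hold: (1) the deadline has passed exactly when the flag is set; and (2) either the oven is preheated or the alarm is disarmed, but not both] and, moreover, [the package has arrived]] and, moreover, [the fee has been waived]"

Let S = "the package has arrived" (F), Q = "the deadline has passed" (T), P = "the alarm is armed" (T), U = "the fee has been waived" (F), V = "the oven is preheated" (T), R = "the flag is set" (T).

#1: Parsed as ((S <-> ~Q) -> P) & ((~U & (~V -> R)) & ~Q)

~Q = ~T = F
S <-> ~Q = F <-> F = T
(S <-> ~Q) -> P = T -> T = T
~U = ~F = T
~V = ~T = F
~V -> R = F -> T = T
~U & (~V -> R) = T & T = T
~Q = ~T = F
(~U & (~V -> R)) & ~Q = T & F = F
((S <-> ~Q) -> P) & ((~U & (~V -> R)) & ~Q) = T & F = F
Hence #1 is false.

#2: Parsed as ((~V xor ~S) | ((U nor ~R) -> ~P)) <-> ((Q & V) nand R)

~V = ~T = F
~S = ~F = T
~V xor ~S = F xor T = T
~R = ~T = F
U nor ~R = F nor F = T
~P = ~T = F
(U nor ~R) -> ~P = T -> F = F
(~V xor ~S) | ((U nor ~R) -> ~P) = T | F = T
Q & V = T & T = T
(Q & V) nand R = T nand T = F
((~V xor ~S) | ((U nor ~R) -> ~P)) <-> ((Q & V) nand R) = T <-> F = F
So #2 is false.

#3: This is (((Q <-> R) & (V xor ~P)) & S) & U.

Q <-> R = T <-> T = T
~P = ~T = F
V xor ~P = T xor F = T
(Q <-> R) & (V xor ~P) = T & T = T
((Q <-> R) & (V xor ~P)) & S = T & F = F
(((Q <-> R) & (V xor ~P)) & S) & U = F & F = F
So #3 is false.

0 of the 3 statements are true (none).

0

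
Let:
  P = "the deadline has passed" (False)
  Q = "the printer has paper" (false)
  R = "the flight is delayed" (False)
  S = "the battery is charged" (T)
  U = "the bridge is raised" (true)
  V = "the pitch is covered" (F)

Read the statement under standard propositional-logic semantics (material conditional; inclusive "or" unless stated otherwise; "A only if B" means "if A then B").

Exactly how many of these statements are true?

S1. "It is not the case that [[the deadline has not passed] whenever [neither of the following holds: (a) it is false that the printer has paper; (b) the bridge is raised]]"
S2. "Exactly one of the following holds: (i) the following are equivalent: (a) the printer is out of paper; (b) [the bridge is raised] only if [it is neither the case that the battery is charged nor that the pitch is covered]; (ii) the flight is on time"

1

S1: Formalization: ¬((¬Q ↓ U) → ¬P)

¬Q = ¬F = T
¬Q ↓ U = T ↓ T = F
¬P = ¬F = T
(¬Q ↓ U) → ¬P = F → T = T
¬((¬Q ↓ U) → ¬P) = ¬T = F
So S1 is false.

S2: Parsed as (¬Q ↔ (U → (S ↓ V))) ⊕ ¬R

¬Q = ¬F = T
S ↓ V = T ↓ F = F
U → (S ↓ V) = T → F = F
¬Q ↔ (U → (S ↓ V)) = T ↔ F = F
¬R = ¬F = T
(¬Q ↔ (U → (S ↓ V))) ⊕ ¬R = F ⊕ T = T
Hence S2 is true.

True statements: 1 (S2).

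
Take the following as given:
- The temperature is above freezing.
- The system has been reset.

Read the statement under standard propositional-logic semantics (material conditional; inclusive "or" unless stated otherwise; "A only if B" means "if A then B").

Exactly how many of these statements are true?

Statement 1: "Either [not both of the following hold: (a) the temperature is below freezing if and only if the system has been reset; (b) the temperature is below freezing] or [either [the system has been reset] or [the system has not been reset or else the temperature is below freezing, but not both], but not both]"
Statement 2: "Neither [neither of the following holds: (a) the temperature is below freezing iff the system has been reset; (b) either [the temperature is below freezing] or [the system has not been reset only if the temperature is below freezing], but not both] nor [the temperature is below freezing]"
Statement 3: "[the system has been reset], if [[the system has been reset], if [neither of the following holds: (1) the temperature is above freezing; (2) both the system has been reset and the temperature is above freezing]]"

3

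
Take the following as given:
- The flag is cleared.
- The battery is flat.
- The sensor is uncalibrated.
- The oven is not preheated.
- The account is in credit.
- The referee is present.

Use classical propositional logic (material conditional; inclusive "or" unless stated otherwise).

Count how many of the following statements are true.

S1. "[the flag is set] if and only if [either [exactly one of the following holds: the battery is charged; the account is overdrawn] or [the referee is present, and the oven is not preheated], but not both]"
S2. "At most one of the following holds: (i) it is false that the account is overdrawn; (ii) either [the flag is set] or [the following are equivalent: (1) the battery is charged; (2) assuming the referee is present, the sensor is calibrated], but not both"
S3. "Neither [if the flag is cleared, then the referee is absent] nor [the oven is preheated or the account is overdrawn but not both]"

1

Let K = "the flag is set" (False), S = "the battery is charged" (False), M = "the account is overdrawn" (False), R = "the referee is present" (True), H = "the oven is preheated" (False), U = "the sensor is calibrated" (False).

S1: In symbols: K iff ((S xor M) xor (R and not H))

S xor M = False xor False = False
not H = not False = True
R and not H = True and True = True
(S xor M) xor (R and not H) = False xor True = True
K iff ((S xor M) xor (R and not H)) = False iff True = False
Thus S1 is false.

S2: This is not M nand (K xor (S iff (R -> U))).

not M = not False = True
R -> U = True -> False = False
S iff (R -> U) = False iff False = True
K xor (S iff (R -> U)) = False xor True = True
not M nand (K xor (S iff (R -> U))) = True nand True = False
Hence S2 is false.

S3: Parsed as (not K -> not R) nor (H xor M)

not K = not False = True
not R = not True = False
not K -> not R = True -> False = False
H xor M = False xor False = False
(not K -> not R) nor (H xor M) = False nor False = True
Thus S3 is true.

True statements: 1.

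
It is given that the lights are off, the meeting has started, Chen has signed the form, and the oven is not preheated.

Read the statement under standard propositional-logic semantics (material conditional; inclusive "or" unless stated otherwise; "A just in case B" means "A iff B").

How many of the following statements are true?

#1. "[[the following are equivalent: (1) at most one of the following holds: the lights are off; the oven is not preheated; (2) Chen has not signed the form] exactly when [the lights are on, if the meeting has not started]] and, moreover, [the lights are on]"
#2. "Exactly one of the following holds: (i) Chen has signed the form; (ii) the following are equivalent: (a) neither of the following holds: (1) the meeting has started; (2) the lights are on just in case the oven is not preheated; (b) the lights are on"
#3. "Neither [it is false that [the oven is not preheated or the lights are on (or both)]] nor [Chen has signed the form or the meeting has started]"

Let P = "the lights are on" (F), S = "the oven is preheated" (F), R = "Chen has signed the form" (T), Q = "the meeting has started" (T).

#1: Parsed as (((¬P ↑ ¬S) ↔ ¬R) ↔ (¬Q → P)) ∧ P

¬P = ¬F = T
¬S = ¬F = T
¬P ↑ ¬S = T ↑ T = F
¬R = ¬T = F
(¬P ↑ ¬S) ↔ ¬R = F ↔ F = T
¬Q = ¬T = F
¬Q → P = F → F = T
((¬P ↑ ¬S) ↔ ¬R) ↔ (¬Q → P) = T ↔ T = T
(((¬P ↑ ¬S) ↔ ¬R) ↔ (¬Q → P)) ∧ P = T ∧ F = F
Thus #1 is false.

#2: This is R ⊕ ((Q ↓ (P ↔ ¬S)) ↔ P).

¬S = ¬F = T
P ↔ ¬S = F ↔ T = F
Q ↓ (P ↔ ¬S) = T ↓ F = F
(Q ↓ (P ↔ ¬S)) ↔ P = F ↔ F = T
R ⊕ ((Q ↓ (P ↔ ¬S)) ↔ P) = T ⊕ T = F
Thus #2 is false.

#3: Formalization: ¬(¬S ∨ P) ↓ (R ∨ Q)

¬S = ¬F = T
¬S ∨ P = T ∨ F = T
¬(¬S ∨ P) = ¬T = F
R ∨ Q = T ∨ T = T
¬(¬S ∨ P) ↓ (R ∨ Q) = F ↓ T = F
So #3 is false.

0 of the 3 statements are true (none).

0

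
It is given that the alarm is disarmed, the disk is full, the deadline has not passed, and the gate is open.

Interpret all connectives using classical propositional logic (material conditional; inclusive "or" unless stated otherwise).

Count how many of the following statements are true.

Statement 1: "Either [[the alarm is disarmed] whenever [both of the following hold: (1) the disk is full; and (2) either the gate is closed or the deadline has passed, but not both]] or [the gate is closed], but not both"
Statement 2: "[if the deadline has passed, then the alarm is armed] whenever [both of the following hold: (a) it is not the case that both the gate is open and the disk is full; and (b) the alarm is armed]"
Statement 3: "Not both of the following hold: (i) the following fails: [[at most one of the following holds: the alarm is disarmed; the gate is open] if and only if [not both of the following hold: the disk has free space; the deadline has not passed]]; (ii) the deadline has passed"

Let M = "the disk is full" (T), W = "the gate is open" (T), L = "the deadline has passed" (F), U = "the alarm is armed" (F).

Statement 1: This is ((M & (~W xor L)) -> ~U) xor ~W.

~W = ~T = F
~W xor L = F xor F = F
M & (~W xor L) = T & F = F
~U = ~F = T
(M & (~W xor L)) -> ~U = F -> T = T
~W = ~T = F
((M & (~W xor L)) -> ~U) xor ~W = T xor F = T
Hence Statement 1 is true.

Statement 2: Formalization: ((W nand M) & U) -> (L -> U)

W nand M = T nand T = F
(W nand M) & U = F & F = F
L -> U = F -> F = T
((W nand M) & U) -> (L -> U) = F -> T = T
Thus Statement 2 is true.

Statement 3: Formalization: ~((~U nand W) <-> (~M nand ~L)) nand L

~U = ~F = T
~U nand W = T nand T = F
~M = ~T = F
~L = ~F = T
~M nand ~L = F nand T = T
(~U nand W) <-> (~M nand ~L) = F <-> T = F
~((~U nand W) <-> (~M nand ~L)) = ~F = T
~((~U nand W) <-> (~M nand ~L)) nand L = T nand F = T
Thus Statement 3 is true.

Count: 3.

3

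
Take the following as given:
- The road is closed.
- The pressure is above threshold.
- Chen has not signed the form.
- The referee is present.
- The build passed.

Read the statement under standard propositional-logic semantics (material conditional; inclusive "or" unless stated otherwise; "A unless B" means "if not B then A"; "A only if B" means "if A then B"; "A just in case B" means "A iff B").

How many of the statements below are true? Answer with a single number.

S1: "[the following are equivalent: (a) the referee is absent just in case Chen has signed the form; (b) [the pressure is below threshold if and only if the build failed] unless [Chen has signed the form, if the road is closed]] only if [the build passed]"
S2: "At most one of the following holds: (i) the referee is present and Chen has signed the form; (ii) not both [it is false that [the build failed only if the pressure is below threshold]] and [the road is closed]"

2

Let S = "the referee is present" (T), R = "Chen has signed the form" (F), Q = "the pressure is above threshold" (T), U = "the build passed" (T), P = "the road is closed" (T).

S1: Formalization: ((¬S ↔ R) ↔ ((¬Q ↔ ¬U) ∨ (P → R))) → U

¬S = ¬T = F
¬S ↔ R = F ↔ F = T
¬Q = ¬T = F
¬U = ¬T = F
¬Q ↔ ¬U = F ↔ F = T
P → R = T → F = F
(¬Q ↔ ¬U) ∨ (P → R) = T ∨ F = T
(¬S ↔ R) ↔ ((¬Q ↔ ¬U) ∨ (P → R)) = T ↔ T = T
((¬S ↔ R) ↔ ((¬Q ↔ ¬U) ∨ (P → R))) → U = T → T = T
So S1 is true.

S2: Parsed as (S ∧ R) ↑ (¬(¬U → ¬Q) ↑ P)

S ∧ R = T ∧ F = F
¬U = ¬T = F
¬Q = ¬T = F
¬U → ¬Q = F → F = T
¬(¬U → ¬Q) = ¬T = F
¬(¬U → ¬Q) ↑ P = F ↑ T = T
(S ∧ R) ↑ (¬(¬U → ¬Q) ↑ P) = F ↑ T = T
Hence S2 is true.

2 of the 2 statements are true.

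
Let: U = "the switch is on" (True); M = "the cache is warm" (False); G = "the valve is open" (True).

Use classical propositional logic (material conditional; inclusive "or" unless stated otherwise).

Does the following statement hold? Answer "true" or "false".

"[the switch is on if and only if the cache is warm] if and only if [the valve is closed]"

In symbols: (U <-> M) <-> ~G

U <-> M = T <-> F = F
~G = ~T = F
(U <-> M) <-> ~G = F <-> F = T

True.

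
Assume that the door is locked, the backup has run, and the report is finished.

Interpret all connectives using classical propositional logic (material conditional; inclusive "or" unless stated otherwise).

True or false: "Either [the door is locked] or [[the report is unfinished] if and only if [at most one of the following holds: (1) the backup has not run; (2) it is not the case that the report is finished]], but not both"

Let R = "the door is locked" (True), U = "the report is finished" (True), W = "the backup has run" (True).
Parsed as R xor (not U iff (not W nand not U))

not U = not True = False
not W = not True = False
not U = not True = False
not W nand not U = False nand False = True
not U iff (not W nand not U) = False iff True = False
R xor (not U iff (not W nand not U)) = True xor False = True

True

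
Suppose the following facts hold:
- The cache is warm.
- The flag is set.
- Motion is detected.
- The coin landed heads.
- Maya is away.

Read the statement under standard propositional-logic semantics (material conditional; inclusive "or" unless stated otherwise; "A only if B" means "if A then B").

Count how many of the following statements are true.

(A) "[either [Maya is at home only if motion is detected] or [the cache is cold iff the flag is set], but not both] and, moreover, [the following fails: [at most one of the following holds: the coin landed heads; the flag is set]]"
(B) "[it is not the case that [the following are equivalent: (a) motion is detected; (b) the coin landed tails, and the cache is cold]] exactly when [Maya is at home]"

1

Let U = "Maya is at home" (F), R = "motion is detected" (T), P = "the cache is warm" (T), Q = "the flag is set" (T), S = "the coin landed heads" (T).

(A): In symbols: ((U -> R) xor (~P <-> Q)) & ~(S nand Q)

U -> R = F -> T = T
~P = ~T = F
~P <-> Q = F <-> T = F
(U -> R) xor (~P <-> Q) = T xor F = T
S nand Q = T nand T = F
~(S nand Q) = ~F = T
((U -> R) xor (~P <-> Q)) & ~(S nand Q) = T & T = T
Thus (A) is true.

(B): Parsed as ~(R <-> (~S & ~P)) <-> U

~S = ~T = F
~P = ~T = F
~S & ~P = F & F = F
R <-> (~S & ~P) = T <-> F = F
~(R <-> (~S & ~P)) = ~F = T
~(R <-> (~S & ~P)) <-> U = T <-> F = F
So (B) is false.

Count: 1.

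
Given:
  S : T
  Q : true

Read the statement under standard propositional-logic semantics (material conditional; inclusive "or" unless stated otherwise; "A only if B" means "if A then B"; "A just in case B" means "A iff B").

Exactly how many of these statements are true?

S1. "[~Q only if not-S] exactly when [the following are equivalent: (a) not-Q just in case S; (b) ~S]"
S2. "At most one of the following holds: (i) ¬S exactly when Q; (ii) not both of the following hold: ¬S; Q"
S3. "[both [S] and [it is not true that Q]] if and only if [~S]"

S1: Parsed as (not Q -> not S) iff ((not Q iff S) iff not S)

not Q = not True = False
not S = not True = False
not Q -> not S = False -> False = True
not Q = not True = False
not Q iff S = False iff True = False
not S = not True = False
(not Q iff S) iff not S = False iff False = True
(not Q -> not S) iff ((not Q iff S) iff not S) = True iff True = True
So S1 is true.

S2: In symbols: (not S iff Q) nand (not S nand Q)

not S = not True = False
not S iff Q = False iff True = False
not S = not True = False
not S nand Q = False nand True = True
(not S iff Q) nand (not S nand Q) = False nand True = True
So S2 is true.

S3: In symbols: (S and not Q) iff not S

not Q = not True = False
S and not Q = True and False = False
not S = not True = False
(S and not Q) iff not S = False iff False = True
Thus S3 is true.

True statements: 3 (S1, S2, S3).

3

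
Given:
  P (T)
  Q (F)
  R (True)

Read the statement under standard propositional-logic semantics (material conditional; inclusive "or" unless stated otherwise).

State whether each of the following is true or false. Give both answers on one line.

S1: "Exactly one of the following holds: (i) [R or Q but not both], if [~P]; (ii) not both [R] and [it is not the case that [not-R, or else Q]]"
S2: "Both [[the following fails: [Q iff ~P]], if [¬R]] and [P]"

S1 T; S2 T

S1: In symbols: (not P -> (R xor Q)) xor (R nand not (not R or Q))

not P = not True = False
R xor Q = True xor False = True
not P -> (R xor Q) = False -> True = True
not R = not True = False
not R or Q = False or False = False
not (not R or Q) = not False = True
R nand not (not R or Q) = True nand True = False
(not P -> (R xor Q)) xor (R nand not (not R or Q)) = True xor False = True
Thus S1 is true.

S2: In symbols: (not R -> not (Q iff not P)) and P

not R = not True = False
not P = not True = False
Q iff not P = False iff False = True
not (Q iff not P) = not True = False
not R -> not (Q iff not P) = False -> False = True
(not R -> not (Q iff not P)) and P = True and True = True
Thus S2 is true.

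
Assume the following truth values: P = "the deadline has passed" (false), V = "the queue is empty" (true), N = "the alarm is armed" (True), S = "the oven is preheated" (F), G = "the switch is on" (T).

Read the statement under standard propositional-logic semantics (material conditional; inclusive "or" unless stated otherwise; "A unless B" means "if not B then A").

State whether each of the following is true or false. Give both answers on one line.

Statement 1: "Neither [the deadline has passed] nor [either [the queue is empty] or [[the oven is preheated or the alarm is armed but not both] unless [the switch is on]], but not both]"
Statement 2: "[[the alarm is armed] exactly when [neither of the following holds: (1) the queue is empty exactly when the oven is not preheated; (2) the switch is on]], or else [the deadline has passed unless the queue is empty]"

Statement 1: Formalization: P nor (V xor ((S xor N) or G))

S xor N = False xor True = True
(S xor N) or G = True or True = True
V xor ((S xor N) or G) = True xor True = False
P nor (V xor ((S xor N) or G)) = False nor False = True
Hence Statement 1 is true.

Statement 2: This is (N iff ((V iff not S) nor G)) or (P or V).

not S = not False = True
V iff not S = True iff True = True
(V iff not S) nor G = True nor True = False
N iff ((V iff not S) nor G) = True iff False = False
P or V = False or True = True
(N iff ((V iff not S) nor G)) or (P or V) = False or True = True
Hence Statement 2 is true.

Statement 1 true; Statement 2 true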